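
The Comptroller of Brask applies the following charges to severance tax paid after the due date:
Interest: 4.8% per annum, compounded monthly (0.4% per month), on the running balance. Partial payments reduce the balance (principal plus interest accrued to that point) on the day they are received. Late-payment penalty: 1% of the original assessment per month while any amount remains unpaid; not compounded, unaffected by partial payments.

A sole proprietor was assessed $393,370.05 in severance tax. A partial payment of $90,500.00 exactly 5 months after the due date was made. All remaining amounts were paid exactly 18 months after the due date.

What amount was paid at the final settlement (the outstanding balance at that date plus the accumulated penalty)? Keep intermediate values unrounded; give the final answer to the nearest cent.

Balance at month 5: $393,370.0500 × (1 + 0.004)^5 = $401,300.6425…
After $90,500.00 payment: $401,300.6425… − $90,500.00 = $310,800.6425…
Balance at month 18: $310,800.6425… × (1 + 0.004)^13 = $327,355.9013…
Penalty: 18 × 1% × $393,370.05 = $70,806.61…
Final settlement = outstanding balance + penalty = $327,355.9013… + $70,806.61… = $398,162.51

$398,162.51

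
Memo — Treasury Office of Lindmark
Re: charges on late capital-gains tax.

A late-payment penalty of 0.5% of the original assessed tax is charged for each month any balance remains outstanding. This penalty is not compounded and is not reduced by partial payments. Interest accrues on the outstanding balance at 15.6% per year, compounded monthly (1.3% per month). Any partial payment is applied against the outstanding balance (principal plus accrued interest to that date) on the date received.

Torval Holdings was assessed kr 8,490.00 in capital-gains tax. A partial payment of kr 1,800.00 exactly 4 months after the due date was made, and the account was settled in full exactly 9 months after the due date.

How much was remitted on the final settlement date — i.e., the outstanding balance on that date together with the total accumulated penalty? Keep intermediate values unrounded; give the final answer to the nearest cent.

Balance at month 4: kr 8,490.0000 × (1 + 0.013)^4 = kr 8,940.1637…
After kr 1,800.00 payment: kr 8,940.1637… − kr 1,800.00 = kr 7,140.1637…
Balance at month 9: kr 7,140.1637… × (1 + 0.013)^5 = kr 7,616.4991…
Penalty: 9 × 0.5% × kr 8,490.00 = kr 382.05
Final settlement = outstanding balance + penalty = kr 7,616.4991… + kr 382.05 = kr 7,998.55

kr 7,998.55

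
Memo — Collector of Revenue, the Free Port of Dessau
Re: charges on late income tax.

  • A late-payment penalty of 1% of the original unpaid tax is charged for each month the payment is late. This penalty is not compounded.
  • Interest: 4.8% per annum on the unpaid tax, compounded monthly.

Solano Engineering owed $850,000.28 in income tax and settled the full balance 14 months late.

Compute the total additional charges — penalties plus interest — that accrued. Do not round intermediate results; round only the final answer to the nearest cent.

$167,857.68

Late-payment penalty = 1% × $850,000.28 × 14 mo = $119,000.04…
Interest (4.8%/yr ÷ 12 = 0.4%/month): $850,000.28 × ((1 + 0.004)^14 − 1) = $48,857.6373…
Penalties + interest = $119,000.0392 + $48,857.6373… = $167,857.68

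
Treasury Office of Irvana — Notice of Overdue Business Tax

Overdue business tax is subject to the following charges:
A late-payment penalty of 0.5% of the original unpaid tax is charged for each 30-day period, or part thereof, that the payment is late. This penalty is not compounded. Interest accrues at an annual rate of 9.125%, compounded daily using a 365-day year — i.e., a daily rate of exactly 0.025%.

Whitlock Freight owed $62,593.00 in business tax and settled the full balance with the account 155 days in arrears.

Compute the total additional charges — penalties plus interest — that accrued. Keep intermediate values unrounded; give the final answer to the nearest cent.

Penalty periods: ⌈155/30⌉ = 6; penalty = 6 × 0.5% × $62,593.00 = $1,877.79
Interest: $62,593.00 × ((1 + 0.00025)^155 − 1) = $62,593.00 × 0.03950554… = $2,472.7702…
Penalties + interest = $1,877.7900 + $2,472.7702… = $4,350.56

$4,350.56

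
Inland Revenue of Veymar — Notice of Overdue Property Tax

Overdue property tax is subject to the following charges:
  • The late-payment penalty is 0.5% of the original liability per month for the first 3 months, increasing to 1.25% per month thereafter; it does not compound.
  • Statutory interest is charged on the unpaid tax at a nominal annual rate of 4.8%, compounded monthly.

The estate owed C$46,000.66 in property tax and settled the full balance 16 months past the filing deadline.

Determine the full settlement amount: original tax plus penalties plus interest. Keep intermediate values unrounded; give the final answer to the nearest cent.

C$57,199.81

Penalty, months 1–3: 3 × 0.5% × C$46,000.66 = C$690.01…
Penalty, months 4–16: 13 × 1.25% × C$46,000.66 = C$7,475.11…
Interest (4.8%/yr ÷ 12 = 0.4%/month): C$46,000.66 × ((1 + 0.004)^16 − 1) = C$3,034.0338…
Total = C$46,000.66 + C$8,165.1172… + C$3,034.0338… = C$57,199.81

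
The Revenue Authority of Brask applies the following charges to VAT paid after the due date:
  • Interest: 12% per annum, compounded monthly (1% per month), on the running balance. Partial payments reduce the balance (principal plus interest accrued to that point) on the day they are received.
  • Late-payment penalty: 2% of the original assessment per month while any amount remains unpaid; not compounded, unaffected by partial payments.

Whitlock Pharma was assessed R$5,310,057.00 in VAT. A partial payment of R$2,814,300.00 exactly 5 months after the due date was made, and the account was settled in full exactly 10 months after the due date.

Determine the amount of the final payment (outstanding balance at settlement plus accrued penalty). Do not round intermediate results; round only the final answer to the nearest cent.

R$3,969,760.27

Balance at month 5: R$5,310,057.0000 × (1 + 0.01)^5 = R$5,580,923.2736…
After R$2,814,300.00 payment: R$5,580,923.2736… − R$2,814,300.00 = R$2,766,623.2736…
Balance at month 10: R$2,766,623.2736… × (1 + 0.01)^5 = R$2,907,748.8654…
Penalty: 10 × 2% × R$5,310,057.00 = R$1,062,011.40
Final settlement = outstanding balance + penalty = R$2,907,748.8654… + R$1,062,011.40 = R$3,969,760.27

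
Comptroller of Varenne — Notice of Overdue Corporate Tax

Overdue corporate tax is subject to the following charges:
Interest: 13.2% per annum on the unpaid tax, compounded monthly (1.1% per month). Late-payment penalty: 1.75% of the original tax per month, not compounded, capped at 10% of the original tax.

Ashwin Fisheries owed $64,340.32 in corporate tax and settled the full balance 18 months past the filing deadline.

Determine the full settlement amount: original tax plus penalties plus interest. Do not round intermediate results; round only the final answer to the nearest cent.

Penalty (uncapped): 18 × 1.75% × $64,340.32 = $20,267.20…; cap = 10% × $64,340.32 = $6,434.03… → penalty = $6,434.03…
Interest: $64,340.32 × ((1 + 0.011)^18 − 1) = $64,340.32 × 0.2176453… = $14,003.3689…
Total = $64,340.32 + $6,434.0320 + $14,003.3689… = $84,777.72

$84,777.72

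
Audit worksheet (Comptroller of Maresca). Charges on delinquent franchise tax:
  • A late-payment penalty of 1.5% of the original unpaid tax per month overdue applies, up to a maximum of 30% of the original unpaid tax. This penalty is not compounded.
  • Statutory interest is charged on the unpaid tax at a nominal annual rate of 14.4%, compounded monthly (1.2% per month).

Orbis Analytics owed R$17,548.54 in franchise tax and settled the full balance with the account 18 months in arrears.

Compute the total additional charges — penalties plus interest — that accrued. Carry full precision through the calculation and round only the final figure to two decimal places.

Penalty: 18 × 1.5% × R$17,548.54 = R$4,738.11… (below the 30% cap of R$5,264.56…)
Interest: R$17,548.54 × ((1 + 0.012)^18 − 1) = R$17,548.54 × 0.2395077… = R$4,203.0103…
Penalties + interest = R$4,738.1058 + R$4,203.0103… = R$8,941.12

R$8,941.12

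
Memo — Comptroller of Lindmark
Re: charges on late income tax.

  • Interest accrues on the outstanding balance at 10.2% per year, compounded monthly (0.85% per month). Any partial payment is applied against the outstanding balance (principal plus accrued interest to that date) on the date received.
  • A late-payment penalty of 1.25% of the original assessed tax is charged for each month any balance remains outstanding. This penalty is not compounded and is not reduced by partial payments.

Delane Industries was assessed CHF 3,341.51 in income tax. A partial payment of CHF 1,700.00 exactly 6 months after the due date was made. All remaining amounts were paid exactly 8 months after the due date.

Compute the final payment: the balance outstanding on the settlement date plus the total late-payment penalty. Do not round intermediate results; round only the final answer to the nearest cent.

Balance at month 6: CHF 3,341.5100 × (1 + 0.0085)^6 = CHF 3,515.5897…
After CHF 1,700.00 payment: CHF 3,515.5897… − CHF 1,700.00 = CHF 1,815.5897…
Balance at month 8: CHF 1,815.5897… × (1 + 0.0085)^2 = CHF 1,846.5859…
Penalty: 8 × 1.25% × CHF 3,341.51 = CHF 334.15…
Final settlement = outstanding balance + penalty = CHF 1,846.5859… + CHF 334.15… = CHF 2,180.74

CHF 2,180.74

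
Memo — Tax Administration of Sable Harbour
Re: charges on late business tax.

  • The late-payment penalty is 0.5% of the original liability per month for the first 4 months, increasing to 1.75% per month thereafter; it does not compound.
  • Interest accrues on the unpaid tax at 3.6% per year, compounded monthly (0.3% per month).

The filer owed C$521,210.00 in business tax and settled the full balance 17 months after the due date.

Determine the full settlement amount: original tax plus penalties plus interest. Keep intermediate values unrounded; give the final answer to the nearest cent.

Penalty, months 1–4: 4 × 0.5% × C$521,210.00 = C$10,424.20
Penalty, months 5–17: 13 × 1.75% × C$521,210.00 = C$118,575.28…
Interest: C$521,210.00 × ((1 + 0.003)^17 − 1) = C$521,210.00 × 0.0522426… = C$27,229.3417…
Total = C$521,210.00 + C$128,999.4750 + C$27,229.3417… = C$677,438.82

C$677,438.82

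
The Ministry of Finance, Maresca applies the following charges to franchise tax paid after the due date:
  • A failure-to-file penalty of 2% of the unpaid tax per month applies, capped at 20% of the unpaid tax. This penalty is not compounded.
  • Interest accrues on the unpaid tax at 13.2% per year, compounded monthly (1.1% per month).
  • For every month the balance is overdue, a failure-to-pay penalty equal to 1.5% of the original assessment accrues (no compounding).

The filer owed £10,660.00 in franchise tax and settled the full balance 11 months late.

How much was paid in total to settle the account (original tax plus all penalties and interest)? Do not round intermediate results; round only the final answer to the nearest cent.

£15,914.10

Failure-to-file: 11 × 2% × £10,660.00 = £2,345.20, capped at 20% × £10,660.00 = £2,132.00
Failure-to-pay penalty: 11 × 1.5% × £10,660.00 = £1,758.90
Interest: £10,660.00 × ((1 + 0.011)^11 − 1) = £10,660.00 × 0.1278795… = £1,363.1957…
Total = £10,660.00 + £3,890.9000 + £1,363.1957… = £15,914.10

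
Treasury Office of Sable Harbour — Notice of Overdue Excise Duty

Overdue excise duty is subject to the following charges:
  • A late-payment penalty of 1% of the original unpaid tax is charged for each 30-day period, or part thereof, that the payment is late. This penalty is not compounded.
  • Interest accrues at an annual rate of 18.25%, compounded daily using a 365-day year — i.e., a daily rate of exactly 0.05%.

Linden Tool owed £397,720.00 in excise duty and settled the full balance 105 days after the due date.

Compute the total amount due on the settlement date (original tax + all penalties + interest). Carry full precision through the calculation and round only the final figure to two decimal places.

£435,061.43

Penalty periods: ⌈105/30⌉ = 4; penalty = 4 × 1% × £397,720.00 = £15,908.80
Interest: £397,720.00 × ((1 + 0.0005)^105 − 1) = £397,720.00 × 0.05388873… = £21,432.6274…
Total = £397,720.00 + £15,908.8000 + £21,432.6274… = £435,061.43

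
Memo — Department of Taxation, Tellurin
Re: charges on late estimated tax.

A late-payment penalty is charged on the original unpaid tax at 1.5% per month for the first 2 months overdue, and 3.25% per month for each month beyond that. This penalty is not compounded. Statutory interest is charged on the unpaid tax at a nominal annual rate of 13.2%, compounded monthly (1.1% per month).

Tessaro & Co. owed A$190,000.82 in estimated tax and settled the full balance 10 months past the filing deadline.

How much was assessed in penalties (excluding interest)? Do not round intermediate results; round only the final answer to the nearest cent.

Penalty, months 1–2: 2 × 1.5% × A$190,000.82 = A$5,700.02…
Penalty, months 3–10: 8 × 3.25% × A$190,000.82 = A$49,400.21…
Total penalty = A$5,700.02… + A$49,400.21… = A$55,100.24

A$55,100.24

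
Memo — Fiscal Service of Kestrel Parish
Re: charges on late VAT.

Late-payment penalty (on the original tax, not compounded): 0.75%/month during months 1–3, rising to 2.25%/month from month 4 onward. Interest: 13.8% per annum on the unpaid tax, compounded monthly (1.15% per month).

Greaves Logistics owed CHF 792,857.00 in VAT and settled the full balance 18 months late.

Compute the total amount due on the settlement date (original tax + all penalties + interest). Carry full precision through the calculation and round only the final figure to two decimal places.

CHF 1,259,477.58

Penalty, months 1–3: 3 × 0.75% × CHF 792,857.00 = CHF 17,839.28…
Penalty, months 4–18: 15 × 2.25% × CHF 792,857.00 = CHF 267,589.24…
Interest: CHF 792,857.00 × ((1 + 0.0115)^18 − 1) = CHF 792,857.00 × 0.2285306… = CHF 181,192.0627…
Total = CHF 792,857.00 + CHF 285,428.5200 + CHF 181,192.0627… = CHF 1,259,477.58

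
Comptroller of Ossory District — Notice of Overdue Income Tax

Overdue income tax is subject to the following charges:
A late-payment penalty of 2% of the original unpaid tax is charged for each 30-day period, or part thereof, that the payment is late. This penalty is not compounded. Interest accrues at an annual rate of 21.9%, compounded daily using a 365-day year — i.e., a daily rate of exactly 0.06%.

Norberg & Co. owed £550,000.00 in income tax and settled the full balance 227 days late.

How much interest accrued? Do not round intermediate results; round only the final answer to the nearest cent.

Interest: £550,000.00 × ((1 + 0.0006)^227 − 1) = £550,000.00 × 0.14586425… = £80,225.3379…

£80,225.34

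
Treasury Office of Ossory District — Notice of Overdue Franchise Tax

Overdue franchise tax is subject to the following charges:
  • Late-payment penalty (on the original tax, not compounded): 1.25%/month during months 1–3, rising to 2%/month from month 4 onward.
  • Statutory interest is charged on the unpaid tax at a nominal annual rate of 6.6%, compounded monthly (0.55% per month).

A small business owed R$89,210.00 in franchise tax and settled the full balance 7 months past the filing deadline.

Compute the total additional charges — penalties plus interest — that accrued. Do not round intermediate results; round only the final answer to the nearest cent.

Penalty, months 1–3: 3 × 1.25% × R$89,210.00 = R$3,345.38…
Penalty, months 4–7: 4 × 2% × R$89,210.00 = R$7,136.80
Interest: R$89,210.00 × ((1 + 0.0055)^7 − 1) = R$89,210.00 × 0.0391411… = R$3,491.7780…
Penalties + interest = R$10,482.1750 + R$3,491.7780… = R$13,973.95

R$13,973.95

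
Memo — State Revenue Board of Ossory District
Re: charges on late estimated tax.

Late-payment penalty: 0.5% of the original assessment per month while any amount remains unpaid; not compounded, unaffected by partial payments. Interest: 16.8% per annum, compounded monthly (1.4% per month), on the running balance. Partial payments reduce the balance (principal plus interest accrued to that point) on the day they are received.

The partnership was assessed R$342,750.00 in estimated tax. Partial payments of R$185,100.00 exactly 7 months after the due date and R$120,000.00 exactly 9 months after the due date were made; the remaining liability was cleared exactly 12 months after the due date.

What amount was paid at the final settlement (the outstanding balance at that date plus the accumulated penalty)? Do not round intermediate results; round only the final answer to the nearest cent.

R$102,008.59

Balance at month 7: R$342,750.0000 × (1 + 0.014)^7 = R$377,783.6414…
After R$185,100.00 payment: R$377,783.6414… − R$185,100.00 = R$192,683.6414…
Balance at month 9: R$192,683.6414… × (1 + 0.014)^2 = R$198,116.5494…
After R$120,000.00 payment: R$198,116.5494… − R$120,000.00 = R$78,116.5494…
Balance at month 12: R$78,116.5494… × (1 + 0.014)^3 = R$81,443.5914…
Penalty: 12 × 0.5% × R$342,750.00 = R$20,565.00
Final settlement = outstanding balance + penalty = R$81,443.5914… + R$20,565.00 = R$102,008.59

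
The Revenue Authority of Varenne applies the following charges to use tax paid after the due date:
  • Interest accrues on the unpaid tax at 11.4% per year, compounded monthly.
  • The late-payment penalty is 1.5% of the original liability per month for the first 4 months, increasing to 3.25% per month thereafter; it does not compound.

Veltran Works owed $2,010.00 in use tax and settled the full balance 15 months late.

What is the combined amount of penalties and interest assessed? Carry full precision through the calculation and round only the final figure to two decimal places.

Penalty, months 1–4: 4 × 1.5% × $2,010.00 = $120.60
Penalty, months 5–15: 11 × 3.25% × $2,010.00 = $718.58…
Interest (11.4%/yr ÷ 12 = 0.95%/month): $2,010.00 × ((1 + 0.0095)^15 − 1) = $306.2792…
Penalties + interest = $839.1750 + $306.2792… = $1,145.45

$1,145.45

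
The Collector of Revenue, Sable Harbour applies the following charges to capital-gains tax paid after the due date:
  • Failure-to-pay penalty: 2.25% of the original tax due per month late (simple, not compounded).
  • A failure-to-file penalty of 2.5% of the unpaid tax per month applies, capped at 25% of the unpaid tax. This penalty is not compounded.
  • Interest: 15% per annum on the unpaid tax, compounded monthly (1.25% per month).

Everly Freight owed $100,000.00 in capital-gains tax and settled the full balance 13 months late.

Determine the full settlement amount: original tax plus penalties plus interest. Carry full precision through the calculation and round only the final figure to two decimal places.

$171,776.39

Failure-to-file: 13 × 2.5% × $100,000.00 = $32,500.00, capped at 25% × $100,000.00 = $25,000.00
Failure-to-pay penalty = 2.25% × $100,000.00 × 13 mo = $29,250.00
Interest: $100,000.00 × ((1 + 0.0125)^13 − 1) = $100,000.00 × 0.1752639… = $17,526.3949…
Total = $100,000.00 + $54,250.0000 + $17,526.3949… = $171,776.39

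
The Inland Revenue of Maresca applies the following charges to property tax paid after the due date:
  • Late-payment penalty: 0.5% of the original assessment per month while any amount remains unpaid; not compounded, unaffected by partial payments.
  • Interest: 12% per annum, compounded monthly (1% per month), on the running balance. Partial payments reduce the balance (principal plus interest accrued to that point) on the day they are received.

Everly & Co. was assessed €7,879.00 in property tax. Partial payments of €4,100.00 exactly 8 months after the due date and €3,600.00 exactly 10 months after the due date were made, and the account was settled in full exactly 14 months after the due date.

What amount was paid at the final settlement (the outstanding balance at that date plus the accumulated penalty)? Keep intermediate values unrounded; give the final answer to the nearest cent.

€1,509.83

Balance at month 8: €7,879.0000 × (1 + 0.01)^8 = €8,531.8280…
After €4,100.00 payment: €8,531.8280… − €4,100.00 = €4,431.8280…
Balance at month 10: €4,431.8280… × (1 + 0.01)^2 = €4,520.9077…
After €3,600.00 payment: €4,520.9077… − €3,600.00 = €920.9077…
Balance at month 14: €920.9077… × (1 + 0.01)^4 = €958.3003…
Penalty: 14 × 0.5% × €7,879.00 = €551.53
Final settlement = outstanding balance + penalty = €958.3003… + €551.53 = €1,509.83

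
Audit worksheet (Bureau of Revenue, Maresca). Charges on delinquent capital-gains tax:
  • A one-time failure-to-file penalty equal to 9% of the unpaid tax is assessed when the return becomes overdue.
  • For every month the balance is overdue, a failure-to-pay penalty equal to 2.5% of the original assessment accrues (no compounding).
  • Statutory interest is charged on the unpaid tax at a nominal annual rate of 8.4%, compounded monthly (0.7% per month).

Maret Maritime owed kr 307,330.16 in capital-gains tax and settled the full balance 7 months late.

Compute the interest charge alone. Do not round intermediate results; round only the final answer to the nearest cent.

kr 15,379.14

Interest: kr 307,330.16 × ((1 + 0.007)^7 − 1) = kr 307,330.16 × 0.0500411… = kr 15,379.1360…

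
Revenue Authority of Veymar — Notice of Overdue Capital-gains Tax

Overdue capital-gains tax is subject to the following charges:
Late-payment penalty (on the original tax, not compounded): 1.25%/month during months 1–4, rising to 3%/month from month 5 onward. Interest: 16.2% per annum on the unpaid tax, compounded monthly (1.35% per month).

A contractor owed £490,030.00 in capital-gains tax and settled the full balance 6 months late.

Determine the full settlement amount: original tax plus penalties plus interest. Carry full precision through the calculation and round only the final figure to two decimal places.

Penalty, months 1–4: 4 × 1.25% × £490,030.00 = £24,501.50
Penalty, months 5–6: 2 × 3% × £490,030.00 = £29,401.80
Interest: £490,030.00 × ((1 + 0.0135)^6 − 1) = £490,030.00 × 0.0837835… = £41,056.4081…
Total = £490,030.00 + £53,903.3000 + £41,056.4081… = £584,989.71

£584,989.71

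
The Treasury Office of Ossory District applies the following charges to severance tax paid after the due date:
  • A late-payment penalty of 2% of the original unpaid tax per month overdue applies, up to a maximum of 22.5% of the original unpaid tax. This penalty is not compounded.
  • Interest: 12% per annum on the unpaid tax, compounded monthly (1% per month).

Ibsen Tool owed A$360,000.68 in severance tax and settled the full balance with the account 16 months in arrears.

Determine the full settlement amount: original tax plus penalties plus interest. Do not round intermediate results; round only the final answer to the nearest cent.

A$503,129.26

Penalty (uncapped): 16 × 2% × A$360,000.68 = A$115,200.22…; cap = 22.5% × A$360,000.68 = A$81,000.15… → penalty = A$81,000.15…
Interest: A$360,000.68 × ((1 + 0.01)^16 − 1) = A$360,000.68 × 0.1725786… = A$62,128.4295…
Total = A$360,000.68 + A$81,000.1530 + A$62,128.4295… = A$503,129.26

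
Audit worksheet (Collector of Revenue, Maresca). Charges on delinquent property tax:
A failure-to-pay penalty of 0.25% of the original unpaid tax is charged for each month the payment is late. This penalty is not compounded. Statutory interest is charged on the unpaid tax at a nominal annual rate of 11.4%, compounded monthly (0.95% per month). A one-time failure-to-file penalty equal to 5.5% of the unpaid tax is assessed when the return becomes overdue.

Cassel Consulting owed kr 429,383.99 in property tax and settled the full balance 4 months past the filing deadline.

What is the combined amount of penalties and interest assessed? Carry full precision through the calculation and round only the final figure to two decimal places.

Failure-to-file penalty: 5.5% × kr 429,383.99 = kr 23,616.12…
Failure-to-pay penalty = 0.25% × kr 429,383.99 × 4 mo = kr 4,293.84…
Interest: kr 429,383.99 × ((1 + 0.0095)^4 − 1) = kr 429,383.99 × 0.0385449… = kr 16,550.5791…
Penalties + interest = kr 27,909.9594… + kr 16,550.5791… = kr 44,460.54

kr 44,460.54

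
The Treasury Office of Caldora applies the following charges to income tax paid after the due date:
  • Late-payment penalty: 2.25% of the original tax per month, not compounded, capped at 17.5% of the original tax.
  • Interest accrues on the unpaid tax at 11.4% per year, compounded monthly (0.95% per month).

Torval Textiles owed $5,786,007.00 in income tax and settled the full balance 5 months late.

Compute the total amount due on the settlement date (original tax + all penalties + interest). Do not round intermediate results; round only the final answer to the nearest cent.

Penalty: 5 × 2.25% × $5,786,007.00 = $650,925.79… (below the 17.5% cap of $1,012,551.23…)
Interest: $5,786,007.00 × ((1 + 0.0095)^5 − 1) = $5,786,007.00 × 0.0484111… = $280,107.0477…
Total = $5,786,007.00 + $650,925.7875 + $280,107.0477… = $6,717,039.84

$6,717,039.84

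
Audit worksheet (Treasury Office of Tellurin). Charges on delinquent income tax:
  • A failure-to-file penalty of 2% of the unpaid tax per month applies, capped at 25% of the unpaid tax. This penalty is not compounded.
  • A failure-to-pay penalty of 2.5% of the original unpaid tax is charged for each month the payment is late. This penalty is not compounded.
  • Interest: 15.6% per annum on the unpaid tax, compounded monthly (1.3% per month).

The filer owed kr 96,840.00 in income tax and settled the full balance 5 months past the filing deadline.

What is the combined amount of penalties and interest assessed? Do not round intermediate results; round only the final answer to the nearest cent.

Failure-to-file: 5 × 2% × kr 96,840.00 = kr 9,684.00 (under the 25% cap)
Failure-to-pay penalty = 2.5% × kr 96,840.00 × 5 mo = kr 12,105.00
Interest: kr 96,840.00 × ((1 + 0.013)^5 − 1) = kr 96,840.00 × 0.0667121… = kr 6,460.4010…
Penalties + interest = kr 21,789.0000 + kr 6,460.4010… = kr 28,249.40

kr 28,249.40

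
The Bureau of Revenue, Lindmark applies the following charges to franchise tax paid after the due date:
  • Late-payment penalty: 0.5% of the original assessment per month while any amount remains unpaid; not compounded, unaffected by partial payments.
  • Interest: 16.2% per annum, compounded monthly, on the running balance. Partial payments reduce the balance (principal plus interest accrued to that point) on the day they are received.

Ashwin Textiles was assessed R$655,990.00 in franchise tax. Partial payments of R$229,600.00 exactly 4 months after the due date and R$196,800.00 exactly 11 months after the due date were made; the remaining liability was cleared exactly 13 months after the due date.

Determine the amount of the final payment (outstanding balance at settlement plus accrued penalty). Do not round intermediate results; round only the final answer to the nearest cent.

Monthly rate = 16.2% ÷ 12 = 1.35%
Balance at month 4: R$655,990.0000 × (1 + 0.0135)^4 = R$692,137.2628…
After R$229,600.00 payment: R$692,137.2628… − R$229,600.00 = R$462,537.2628…
Balance at month 11: R$462,537.2628… × (1 + 0.0135)^7 = R$508,057.6525…
After R$196,800.00 payment: R$508,057.6525… − R$196,800.00 = R$311,257.6525…
Balance at month 13: R$311,257.6525… × (1 + 0.0135)^2 = R$319,718.3358…
Penalty: 13 × 0.5% × R$655,990.00 = R$42,639.35
Final settlement = outstanding balance + penalty = R$319,718.3358… + R$42,639.35 = R$362,357.69

R$362,357.69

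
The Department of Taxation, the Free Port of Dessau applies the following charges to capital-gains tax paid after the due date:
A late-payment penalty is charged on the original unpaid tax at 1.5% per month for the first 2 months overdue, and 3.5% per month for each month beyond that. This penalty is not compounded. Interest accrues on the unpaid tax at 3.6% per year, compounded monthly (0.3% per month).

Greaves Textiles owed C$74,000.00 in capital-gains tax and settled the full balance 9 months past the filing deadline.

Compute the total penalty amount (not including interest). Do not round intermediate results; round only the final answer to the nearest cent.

C$20,350.00

Penalty, months 1–2: 2 × 1.5% × C$74,000.00 = C$2,220.00
Penalty, months 3–9: 7 × 3.5% × C$74,000.00 = C$18,130.00
Total penalty = C$2,220.00 + C$18,130.00 = C$20,350.00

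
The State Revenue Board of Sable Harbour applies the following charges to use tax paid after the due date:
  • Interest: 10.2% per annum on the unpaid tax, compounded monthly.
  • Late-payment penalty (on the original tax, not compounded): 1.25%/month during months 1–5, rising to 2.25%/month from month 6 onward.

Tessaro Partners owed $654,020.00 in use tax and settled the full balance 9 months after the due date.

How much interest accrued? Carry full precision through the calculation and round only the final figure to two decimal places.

$51,767.81

Interest (10.2%/yr ÷ 12 = 0.85%/month): $654,020.00 × ((1 + 0.0085)^9 − 1) = $51,767.8085…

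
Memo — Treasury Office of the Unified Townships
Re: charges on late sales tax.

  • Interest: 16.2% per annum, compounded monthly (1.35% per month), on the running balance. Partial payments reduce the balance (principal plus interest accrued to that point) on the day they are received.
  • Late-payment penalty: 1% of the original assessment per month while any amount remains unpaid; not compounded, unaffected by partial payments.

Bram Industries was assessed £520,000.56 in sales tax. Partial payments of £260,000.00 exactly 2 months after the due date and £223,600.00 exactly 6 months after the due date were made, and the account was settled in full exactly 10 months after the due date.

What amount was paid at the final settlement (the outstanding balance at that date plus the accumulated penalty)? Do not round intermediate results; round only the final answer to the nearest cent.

Balance at month 2: £520,000.5600 × (1 + 0.0135)^2 = £534,135.3452…
After £260,000.00 payment: £534,135.3452… − £260,000.00 = £274,135.3452…
Balance at month 6: £274,135.3452… × (1 + 0.0135)^4 = £289,241.1279…
After £223,600.00 payment: £289,241.1279… − £223,600.00 = £65,641.1279…
Balance at month 10: £65,641.1279… × (1 + 0.0135)^4 = £69,258.1755…
Penalty: 10 × 1% × £520,000.56 = £52,000.06…
Final settlement = outstanding balance + penalty = £69,258.1755… + £52,000.06… = £121,258.23

£121,258.23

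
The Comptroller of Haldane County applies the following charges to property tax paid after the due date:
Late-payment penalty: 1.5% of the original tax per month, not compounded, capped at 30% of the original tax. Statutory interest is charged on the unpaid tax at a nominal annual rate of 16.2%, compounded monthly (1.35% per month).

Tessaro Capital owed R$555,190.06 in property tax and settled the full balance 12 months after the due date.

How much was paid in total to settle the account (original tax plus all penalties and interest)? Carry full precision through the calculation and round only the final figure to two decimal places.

R$752,053.01

Penalty: 12 × 1.5% × R$555,190.06 = R$99,934.21… (below the 30% cap of R$166,557.02…)
Interest: R$555,190.06 × ((1 + 0.0135)^12 − 1) = R$555,190.06 × 0.1745866… = R$96,928.7365…
Total = R$555,190.06 + R$99,934.2108 + R$96,928.7365… = R$752,053.01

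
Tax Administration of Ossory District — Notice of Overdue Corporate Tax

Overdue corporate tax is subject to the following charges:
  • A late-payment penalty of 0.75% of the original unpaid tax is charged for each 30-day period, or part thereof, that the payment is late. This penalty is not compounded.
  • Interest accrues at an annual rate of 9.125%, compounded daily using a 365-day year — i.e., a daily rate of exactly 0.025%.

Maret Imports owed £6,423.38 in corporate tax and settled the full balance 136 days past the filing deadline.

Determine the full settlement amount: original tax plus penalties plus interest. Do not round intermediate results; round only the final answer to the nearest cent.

£6,886.38

Penalty periods: ⌈136/30⌉ = 5; penalty = 5 × 0.75% × £6,423.38 = £240.88…
Interest: £6,423.38 × ((1 + 0.00025)^136 − 1) = £6,423.38 × 0.03458021… = £222.1218…
Total = £6,423.38 + £240.8768… + £222.1218… = £6,886.38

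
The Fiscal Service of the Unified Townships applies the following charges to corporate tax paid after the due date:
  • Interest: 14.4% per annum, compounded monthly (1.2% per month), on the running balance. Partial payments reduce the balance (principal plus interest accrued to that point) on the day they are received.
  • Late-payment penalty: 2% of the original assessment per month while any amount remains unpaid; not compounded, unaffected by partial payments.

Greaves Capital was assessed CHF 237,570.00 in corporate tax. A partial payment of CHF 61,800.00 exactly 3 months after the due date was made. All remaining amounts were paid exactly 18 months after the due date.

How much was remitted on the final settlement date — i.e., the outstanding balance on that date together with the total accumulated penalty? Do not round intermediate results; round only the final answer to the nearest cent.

Balance at month 3: CHF 237,570.0000 × (1 + 0.012)^3 = CHF 246,225.5608…
After CHF 61,800.00 payment: CHF 246,225.5608… − CHF 61,800.00 = CHF 184,425.5608…
Balance at month 18: CHF 184,425.5608… × (1 + 0.012)^15 = CHF 220,561.0396…
Penalty: 18 × 2% × CHF 237,570.00 = CHF 85,525.20
Final settlement = outstanding balance + penalty = CHF 220,561.0396… + CHF 85,525.20 = CHF 306,086.24

CHF 306,086.24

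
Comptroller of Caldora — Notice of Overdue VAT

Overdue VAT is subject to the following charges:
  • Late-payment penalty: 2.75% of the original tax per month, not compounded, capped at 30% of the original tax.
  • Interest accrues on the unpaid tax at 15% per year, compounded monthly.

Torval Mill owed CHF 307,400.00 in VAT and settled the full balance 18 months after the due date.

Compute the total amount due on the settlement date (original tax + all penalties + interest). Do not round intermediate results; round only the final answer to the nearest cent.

Penalty (uncapped): 18 × 2.75% × CHF 307,400.00 = CHF 152,163.00; cap = 30% × CHF 307,400.00 = CHF 92,220.00 → penalty = CHF 92,220.00
Interest (15%/yr ÷ 12 = 1.25%/month): CHF 307,400.00 × ((1 + 0.0125)^18 − 1) = CHF 77,027.4910…
Total = CHF 307,400.00 + CHF 92,220.0000 + CHF 77,027.4910… = CHF 476,647.49

CHF 476,647.49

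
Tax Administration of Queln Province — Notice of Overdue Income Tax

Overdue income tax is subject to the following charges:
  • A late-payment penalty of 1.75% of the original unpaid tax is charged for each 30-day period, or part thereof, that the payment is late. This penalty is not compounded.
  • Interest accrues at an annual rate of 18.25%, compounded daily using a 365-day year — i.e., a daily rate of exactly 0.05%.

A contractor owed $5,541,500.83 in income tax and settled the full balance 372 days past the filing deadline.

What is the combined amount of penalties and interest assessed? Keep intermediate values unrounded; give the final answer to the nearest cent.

$2,393,187.32

Penalty periods: ⌈372/30⌉ = 13; penalty = 13 × 1.75% × $5,541,500.83 = $1,260,691.44…
Interest: $5,541,500.83 × ((1 + 0.0005)^372 − 1) = $5,541,500.83 × 0.20436627… = $1,132,495.8809…
Penalties + interest = $1,260,691.4388… + $1,132,495.8809… = $2,393,187.32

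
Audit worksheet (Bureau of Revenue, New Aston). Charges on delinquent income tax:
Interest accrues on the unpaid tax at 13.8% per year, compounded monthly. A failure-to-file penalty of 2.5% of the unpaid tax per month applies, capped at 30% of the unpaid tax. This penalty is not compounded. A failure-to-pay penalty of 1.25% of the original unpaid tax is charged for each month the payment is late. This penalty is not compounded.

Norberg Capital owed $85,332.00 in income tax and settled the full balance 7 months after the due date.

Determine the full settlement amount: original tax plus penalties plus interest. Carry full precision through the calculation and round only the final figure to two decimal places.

Failure-to-file: 7 × 2.5% × $85,332.00 = $14,933.10 (under the 30% cap)
Failure-to-pay penalty: 7 × 1.25% × $85,332.00 = $7,466.55
Interest (13.8%/yr ÷ 12 = 1.15%/month): $85,332.00 × ((1 + 0.0115)^7 − 1) = $7,110.8092…
Total = $85,332.00 + $22,399.6500 + $7,110.8092… = $114,842.46

$114,842.46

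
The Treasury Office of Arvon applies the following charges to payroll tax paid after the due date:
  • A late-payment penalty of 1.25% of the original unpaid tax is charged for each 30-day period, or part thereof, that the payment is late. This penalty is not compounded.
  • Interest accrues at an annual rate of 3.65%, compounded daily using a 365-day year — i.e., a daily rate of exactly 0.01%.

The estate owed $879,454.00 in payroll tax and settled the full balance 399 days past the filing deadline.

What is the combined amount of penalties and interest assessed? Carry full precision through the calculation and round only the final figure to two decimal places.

Penalty periods: ⌈399/30⌉ = 14; penalty = 14 × 1.25% × $879,454.00 = $153,904.45
Interest: $879,454.00 × ((1 + 0.0001)^399 − 1) = $879,454.00 × 0.04070462… = $35,797.8429…
Penalties + interest = $153,904.4500 + $35,797.8429… = $189,702.29

$189,702.29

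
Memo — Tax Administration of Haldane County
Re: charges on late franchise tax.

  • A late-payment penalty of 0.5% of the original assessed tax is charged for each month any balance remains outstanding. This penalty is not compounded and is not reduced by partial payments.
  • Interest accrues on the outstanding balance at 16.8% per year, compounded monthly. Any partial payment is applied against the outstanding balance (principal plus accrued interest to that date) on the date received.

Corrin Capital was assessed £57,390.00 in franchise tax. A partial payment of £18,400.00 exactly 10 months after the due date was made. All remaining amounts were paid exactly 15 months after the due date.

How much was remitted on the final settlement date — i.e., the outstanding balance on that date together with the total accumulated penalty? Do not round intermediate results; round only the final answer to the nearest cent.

£55,277.42

Monthly rate = 16.8% ÷ 12 = 1.4%
Balance at month 10: £57,390.0000 × (1 + 0.014)^10 = £65,950.1480…
After £18,400.00 payment: £65,950.1480… − £18,400.00 = £47,550.1480…
Balance at month 15: £47,550.1480… × (1 + 0.014)^5 = £50,973.1706…
Penalty: 15 × 0.5% × £57,390.00 = £4,304.25
Final settlement = outstanding balance + penalty = £50,973.1706… + £4,304.25 = £55,277.42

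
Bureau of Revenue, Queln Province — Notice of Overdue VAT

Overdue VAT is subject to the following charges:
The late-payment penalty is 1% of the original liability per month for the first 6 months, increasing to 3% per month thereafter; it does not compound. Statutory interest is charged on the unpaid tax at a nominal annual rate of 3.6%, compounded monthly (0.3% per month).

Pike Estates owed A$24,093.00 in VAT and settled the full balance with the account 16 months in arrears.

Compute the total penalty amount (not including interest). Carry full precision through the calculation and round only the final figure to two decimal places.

Penalty, months 1–6: 6 × 1% × A$24,093.00 = A$1,445.58
Penalty, months 7–16: 10 × 3% × A$24,093.00 = A$7,227.90
Total penalty = A$1,445.58 + A$7,227.90 = A$8,673.48

A$8,673.48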